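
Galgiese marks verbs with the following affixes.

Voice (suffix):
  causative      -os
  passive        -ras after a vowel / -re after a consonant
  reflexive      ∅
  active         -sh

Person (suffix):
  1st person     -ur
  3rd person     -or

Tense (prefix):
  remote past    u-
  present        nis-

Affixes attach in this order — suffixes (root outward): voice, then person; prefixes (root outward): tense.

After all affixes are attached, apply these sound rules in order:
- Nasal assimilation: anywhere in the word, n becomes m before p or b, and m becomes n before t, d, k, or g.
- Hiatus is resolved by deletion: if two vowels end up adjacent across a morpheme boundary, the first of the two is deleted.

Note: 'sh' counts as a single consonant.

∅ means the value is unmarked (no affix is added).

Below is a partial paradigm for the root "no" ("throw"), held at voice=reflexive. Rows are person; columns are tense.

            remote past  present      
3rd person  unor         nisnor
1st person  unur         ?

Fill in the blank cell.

nisnur

Attach tense present nis- → nisno.
voice = reflexive: zero marking, form stays nisno.
Attach person 1st person -ur → nisnour.
Nasal assimilation: no change.
Apply vowel deletion: nisnour → nisnur.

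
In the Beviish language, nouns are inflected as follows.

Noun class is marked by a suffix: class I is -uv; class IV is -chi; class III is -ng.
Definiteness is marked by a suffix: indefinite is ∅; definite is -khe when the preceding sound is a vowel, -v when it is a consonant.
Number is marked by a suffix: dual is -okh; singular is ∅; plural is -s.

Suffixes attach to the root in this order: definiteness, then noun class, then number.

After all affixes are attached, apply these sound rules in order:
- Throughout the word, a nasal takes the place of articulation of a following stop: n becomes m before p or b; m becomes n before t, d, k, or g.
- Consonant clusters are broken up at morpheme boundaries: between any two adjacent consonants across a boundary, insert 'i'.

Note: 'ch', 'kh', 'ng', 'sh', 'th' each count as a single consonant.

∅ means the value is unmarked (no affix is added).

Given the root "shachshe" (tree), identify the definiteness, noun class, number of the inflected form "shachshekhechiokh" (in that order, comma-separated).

Segment: shachshe-khe-chi-okh.
definiteness: -khe/v → definite.
noun class: -chi → class IV.
number: -okh → dual.

definite, class IV, dual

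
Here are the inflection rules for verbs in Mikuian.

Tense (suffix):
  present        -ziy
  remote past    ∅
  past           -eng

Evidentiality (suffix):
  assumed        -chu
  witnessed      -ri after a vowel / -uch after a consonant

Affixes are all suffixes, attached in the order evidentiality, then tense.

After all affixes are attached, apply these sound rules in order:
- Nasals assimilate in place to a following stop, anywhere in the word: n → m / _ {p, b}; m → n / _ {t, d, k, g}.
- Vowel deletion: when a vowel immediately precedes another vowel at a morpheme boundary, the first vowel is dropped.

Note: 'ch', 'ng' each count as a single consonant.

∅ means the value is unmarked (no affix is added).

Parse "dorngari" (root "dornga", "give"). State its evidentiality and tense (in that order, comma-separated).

Segment: dornga-ri.
evidentiality: -ri/uch → witnessed.
tense: ∅ → remote past.

witnessed, remote past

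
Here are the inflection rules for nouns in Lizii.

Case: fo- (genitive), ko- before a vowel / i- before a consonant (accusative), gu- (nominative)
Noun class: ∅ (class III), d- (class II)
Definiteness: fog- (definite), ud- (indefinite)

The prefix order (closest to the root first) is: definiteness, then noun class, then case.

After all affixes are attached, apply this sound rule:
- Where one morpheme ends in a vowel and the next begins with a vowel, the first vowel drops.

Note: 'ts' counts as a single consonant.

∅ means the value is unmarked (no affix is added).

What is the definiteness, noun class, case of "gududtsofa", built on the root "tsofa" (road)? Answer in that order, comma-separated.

indefinite, class II, nominative

Segment: gu-d-ud-tsofa.
definiteness: ud- → indefinite.
noun class: d- → class II.
case: gu- → nominative.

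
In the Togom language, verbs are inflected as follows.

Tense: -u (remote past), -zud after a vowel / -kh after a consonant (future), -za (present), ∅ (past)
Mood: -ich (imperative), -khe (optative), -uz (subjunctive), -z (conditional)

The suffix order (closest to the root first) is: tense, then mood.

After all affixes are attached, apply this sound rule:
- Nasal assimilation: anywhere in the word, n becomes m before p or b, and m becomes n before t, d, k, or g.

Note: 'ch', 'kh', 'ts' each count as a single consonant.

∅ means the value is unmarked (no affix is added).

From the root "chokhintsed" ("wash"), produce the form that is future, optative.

Attach tense future -kh (after consonant 'd') → chokhintsedkh.
Attach mood optative -khe → chokhintsedkhkhe.
Nasal assimilation: no change.

chokhintsedkhkhe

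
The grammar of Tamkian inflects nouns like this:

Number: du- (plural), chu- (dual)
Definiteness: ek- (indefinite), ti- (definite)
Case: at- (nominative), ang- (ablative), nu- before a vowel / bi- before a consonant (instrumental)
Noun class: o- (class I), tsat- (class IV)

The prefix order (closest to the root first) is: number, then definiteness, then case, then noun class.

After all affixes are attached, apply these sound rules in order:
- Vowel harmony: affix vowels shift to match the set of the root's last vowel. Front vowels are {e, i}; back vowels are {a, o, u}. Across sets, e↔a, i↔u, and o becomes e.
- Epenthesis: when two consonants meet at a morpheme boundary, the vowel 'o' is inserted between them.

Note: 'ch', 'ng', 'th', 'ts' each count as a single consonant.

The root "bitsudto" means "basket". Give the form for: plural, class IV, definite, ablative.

tsatangotudubitsudto

Attach number plural du- → dubitsudto.
Attach definiteness definite ti- → tidubitsudto.
Attach case ablative ang- → angtidubitsudto.
Attach noun class class IV tsat- → tsatangtidubitsudto.
Apply vowel harmony: tsatangtidubitsudto → tsatangtudubitsudto.
Apply epenthesis: tsatangtudubitsudto → tsatangotudubitsudto.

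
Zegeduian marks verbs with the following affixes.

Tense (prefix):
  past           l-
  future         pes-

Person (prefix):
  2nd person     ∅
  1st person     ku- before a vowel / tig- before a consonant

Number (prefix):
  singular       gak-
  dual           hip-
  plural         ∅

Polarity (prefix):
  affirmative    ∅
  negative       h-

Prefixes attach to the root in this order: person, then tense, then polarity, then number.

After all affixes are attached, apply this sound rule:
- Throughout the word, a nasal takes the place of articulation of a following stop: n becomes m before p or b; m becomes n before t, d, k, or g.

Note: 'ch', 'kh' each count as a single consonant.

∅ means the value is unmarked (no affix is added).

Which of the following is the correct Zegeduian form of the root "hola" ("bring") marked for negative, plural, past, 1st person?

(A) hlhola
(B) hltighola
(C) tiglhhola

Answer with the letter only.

B

Attach person 1st person tig- (before consonant 'h') → tighola.
Attach tense past l- → ltighola.
Attach polarity negative h- → hltighola.
number = plural: zero marking, form stays hltighola.
Nasal assimilation: no change.
So the correct form is hltighola, option (B).
(C) tiglhhola is wrong: it has the affixes in the wrong order.
(A) hlhola is wrong: it uses 2nd person instead of 1st person for person.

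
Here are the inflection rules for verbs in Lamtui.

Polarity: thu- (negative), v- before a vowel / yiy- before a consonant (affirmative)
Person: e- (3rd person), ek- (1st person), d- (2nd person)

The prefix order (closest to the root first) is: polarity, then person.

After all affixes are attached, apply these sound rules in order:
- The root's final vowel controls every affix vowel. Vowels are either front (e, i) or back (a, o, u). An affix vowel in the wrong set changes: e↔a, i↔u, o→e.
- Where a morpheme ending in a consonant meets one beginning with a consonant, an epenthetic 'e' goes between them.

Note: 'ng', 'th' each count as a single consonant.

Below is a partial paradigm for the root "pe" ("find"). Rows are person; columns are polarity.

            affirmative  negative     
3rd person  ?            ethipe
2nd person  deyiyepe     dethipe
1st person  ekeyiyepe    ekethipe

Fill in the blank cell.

eyiyepe

Attach polarity affirmative yiy- (before consonant 'p') → yiype.
Attach person 3rd person e- → eyiype.
Vowel harmony: no change.
Apply epenthesis: eyiype → eyiyepe.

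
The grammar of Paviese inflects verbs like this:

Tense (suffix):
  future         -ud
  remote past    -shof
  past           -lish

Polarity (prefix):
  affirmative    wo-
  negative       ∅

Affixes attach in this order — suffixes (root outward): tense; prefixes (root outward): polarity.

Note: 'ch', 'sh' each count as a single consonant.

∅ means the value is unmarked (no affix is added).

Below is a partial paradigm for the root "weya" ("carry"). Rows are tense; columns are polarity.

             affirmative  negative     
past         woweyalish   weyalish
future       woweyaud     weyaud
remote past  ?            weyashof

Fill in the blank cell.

woweyashof

Attach tense remote past -shof → weyashof.
Attach polarity affirmative wo- → woweyashof.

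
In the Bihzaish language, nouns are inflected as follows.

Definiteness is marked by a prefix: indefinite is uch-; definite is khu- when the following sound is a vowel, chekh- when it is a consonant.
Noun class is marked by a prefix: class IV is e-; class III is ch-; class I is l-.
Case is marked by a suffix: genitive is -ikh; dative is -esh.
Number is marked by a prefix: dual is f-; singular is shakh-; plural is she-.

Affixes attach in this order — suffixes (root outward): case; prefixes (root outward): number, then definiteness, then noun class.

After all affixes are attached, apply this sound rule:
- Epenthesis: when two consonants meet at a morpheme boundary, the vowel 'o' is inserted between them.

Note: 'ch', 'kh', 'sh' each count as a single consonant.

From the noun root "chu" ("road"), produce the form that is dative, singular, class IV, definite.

Attach number singular shakh- → shakhchu.
Attach definiteness definite chekh- (before consonant 'sh') → chekhshakhchu.
Attach case dative -esh → chekhshakhchuesh.
Attach noun class class IV e- → echekhshakhchuesh.
Apply epenthesis: echekhshakhchuesh → echekhoshakhochuesh.

echekhoshakhochuesh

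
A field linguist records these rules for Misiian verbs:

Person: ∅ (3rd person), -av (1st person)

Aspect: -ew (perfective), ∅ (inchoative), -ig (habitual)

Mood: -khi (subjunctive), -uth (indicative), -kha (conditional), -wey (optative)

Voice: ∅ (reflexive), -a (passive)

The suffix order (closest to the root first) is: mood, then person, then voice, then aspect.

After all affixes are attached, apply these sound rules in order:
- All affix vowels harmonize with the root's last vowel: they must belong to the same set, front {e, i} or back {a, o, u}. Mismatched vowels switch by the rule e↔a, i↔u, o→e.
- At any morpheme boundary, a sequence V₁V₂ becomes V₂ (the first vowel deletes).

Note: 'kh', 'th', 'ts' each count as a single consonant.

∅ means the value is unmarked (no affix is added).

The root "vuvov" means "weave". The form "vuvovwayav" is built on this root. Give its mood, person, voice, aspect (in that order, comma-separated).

Segment: vuvov-wey-av.
mood: -wey → optative.
person: -av → 1st person.
voice: ∅ → reflexive.
aspect: ∅ → inchoative.

optative, 1st person, reflexive, inchoative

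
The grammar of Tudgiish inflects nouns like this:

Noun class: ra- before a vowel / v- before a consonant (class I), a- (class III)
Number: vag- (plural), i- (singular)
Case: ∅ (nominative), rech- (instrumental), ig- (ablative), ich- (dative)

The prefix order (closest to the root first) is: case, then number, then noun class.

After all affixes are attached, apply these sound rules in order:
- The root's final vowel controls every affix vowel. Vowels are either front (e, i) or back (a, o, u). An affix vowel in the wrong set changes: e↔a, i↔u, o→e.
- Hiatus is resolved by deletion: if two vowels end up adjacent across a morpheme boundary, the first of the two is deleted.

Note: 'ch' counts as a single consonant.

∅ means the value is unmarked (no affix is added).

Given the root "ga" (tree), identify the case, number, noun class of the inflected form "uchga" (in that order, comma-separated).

dative, singular, class III

Segment: a-i-ich-ga.
case: ich- → dative.
number: i- → singular.
noun class: a- → class III.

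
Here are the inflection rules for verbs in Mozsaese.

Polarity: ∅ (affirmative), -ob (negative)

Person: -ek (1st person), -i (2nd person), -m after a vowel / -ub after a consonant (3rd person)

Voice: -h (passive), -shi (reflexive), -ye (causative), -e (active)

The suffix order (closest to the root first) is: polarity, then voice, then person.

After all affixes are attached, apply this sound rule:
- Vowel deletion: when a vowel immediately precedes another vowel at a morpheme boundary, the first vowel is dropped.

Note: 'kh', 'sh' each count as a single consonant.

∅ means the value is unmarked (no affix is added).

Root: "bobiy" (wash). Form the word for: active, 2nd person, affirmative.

bobiyi

polarity = affirmative: zero marking, form stays bobiy.
Attach voice active -e → bobiye.
Attach person 2nd person -i → bobiyei.
Apply vowel deletion: bobiyei → bobiyi.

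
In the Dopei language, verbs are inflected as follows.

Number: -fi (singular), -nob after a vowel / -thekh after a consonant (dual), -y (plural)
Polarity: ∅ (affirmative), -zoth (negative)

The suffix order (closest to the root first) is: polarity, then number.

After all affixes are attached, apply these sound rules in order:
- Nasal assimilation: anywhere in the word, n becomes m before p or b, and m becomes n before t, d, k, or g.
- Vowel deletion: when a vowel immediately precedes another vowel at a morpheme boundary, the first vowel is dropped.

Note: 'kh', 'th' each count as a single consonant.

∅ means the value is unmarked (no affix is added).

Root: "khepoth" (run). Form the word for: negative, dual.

khepothzoththekh

Attach polarity negative -zoth → khepothzoth.
Attach number dual -thekh (after consonant 'th') → khepothzoththekh.
Nasal assimilation: no change.
Vowel deletion: no change.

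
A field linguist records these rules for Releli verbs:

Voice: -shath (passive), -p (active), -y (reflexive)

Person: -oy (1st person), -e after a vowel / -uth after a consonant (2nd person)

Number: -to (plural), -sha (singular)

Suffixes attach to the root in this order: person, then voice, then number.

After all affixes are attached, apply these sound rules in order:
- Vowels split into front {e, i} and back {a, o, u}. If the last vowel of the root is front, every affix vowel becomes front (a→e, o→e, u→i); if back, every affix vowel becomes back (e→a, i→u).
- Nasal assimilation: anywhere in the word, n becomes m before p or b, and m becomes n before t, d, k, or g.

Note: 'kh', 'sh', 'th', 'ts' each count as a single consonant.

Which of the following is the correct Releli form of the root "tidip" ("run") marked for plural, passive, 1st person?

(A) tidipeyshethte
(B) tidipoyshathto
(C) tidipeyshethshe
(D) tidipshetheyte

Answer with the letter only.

Attach person 1st person -oy → tidipoy.
Attach voice passive -shath → tidipoyshath.
Attach number plural -to → tidipoyshathto.
Apply vowel harmony: tidipoyshathto → tidipeyshethte.
Nasal assimilation: no change.
So the correct form is tidipeyshethte, option (A).
(C) tidipeyshethshe is wrong: it uses singular instead of plural for number.
(D) tidipshetheyte is wrong: it has the affixes in the wrong order.
(B) tidipoyshathto is wrong: it fails to apply the sound rule(s).

A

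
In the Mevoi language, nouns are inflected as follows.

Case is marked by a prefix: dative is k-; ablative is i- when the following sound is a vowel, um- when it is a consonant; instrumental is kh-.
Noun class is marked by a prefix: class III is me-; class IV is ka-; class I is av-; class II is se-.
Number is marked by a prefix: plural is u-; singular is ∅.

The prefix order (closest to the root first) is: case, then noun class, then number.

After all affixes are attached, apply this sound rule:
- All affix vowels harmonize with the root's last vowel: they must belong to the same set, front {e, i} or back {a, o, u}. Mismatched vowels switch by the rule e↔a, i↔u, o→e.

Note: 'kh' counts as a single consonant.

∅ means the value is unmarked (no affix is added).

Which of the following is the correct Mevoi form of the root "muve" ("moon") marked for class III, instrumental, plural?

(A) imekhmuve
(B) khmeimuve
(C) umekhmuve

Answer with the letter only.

A

Attach case instrumental kh- → khmuve.
Attach noun class class III me- → mekhmuve.
Attach number plural u- → umekhmuve.
Apply vowel harmony: umekhmuve → imekhmuve.
So the correct form is imekhmuve, option (A).
(B) khmeimuve is wrong: it has the affixes in the wrong order.
(C) umekhmuve is wrong: it fails to apply the sound rule(s).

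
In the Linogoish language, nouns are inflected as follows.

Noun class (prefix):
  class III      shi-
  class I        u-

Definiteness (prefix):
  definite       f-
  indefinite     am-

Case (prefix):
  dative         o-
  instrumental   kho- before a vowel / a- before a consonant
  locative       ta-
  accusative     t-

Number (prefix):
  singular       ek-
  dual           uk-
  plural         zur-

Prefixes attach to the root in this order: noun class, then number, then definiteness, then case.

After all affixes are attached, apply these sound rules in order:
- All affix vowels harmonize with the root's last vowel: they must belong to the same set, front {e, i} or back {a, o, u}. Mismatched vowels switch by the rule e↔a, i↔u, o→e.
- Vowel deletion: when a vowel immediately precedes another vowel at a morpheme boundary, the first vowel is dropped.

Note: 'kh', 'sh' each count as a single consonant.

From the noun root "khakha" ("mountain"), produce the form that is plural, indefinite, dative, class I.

amzurukhakha

Attach noun class class I u- → ukhakha.
Attach number plural zur- → zurukhakha.
Attach definiteness indefinite am- → amzurukhakha.
Attach case dative o- → oamzurukhakha.
Vowel harmony: no change.
Apply vowel deletion: oamzurukhakha → amzurukhakha.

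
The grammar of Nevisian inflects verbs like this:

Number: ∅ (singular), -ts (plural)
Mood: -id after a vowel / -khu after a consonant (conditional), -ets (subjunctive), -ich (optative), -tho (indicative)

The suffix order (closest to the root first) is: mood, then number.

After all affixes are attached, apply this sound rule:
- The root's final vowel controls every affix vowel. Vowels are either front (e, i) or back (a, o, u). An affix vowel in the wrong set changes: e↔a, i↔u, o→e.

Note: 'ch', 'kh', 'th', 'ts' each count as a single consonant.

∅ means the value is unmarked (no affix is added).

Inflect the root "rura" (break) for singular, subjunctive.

Attach mood subjunctive -ets → ruraets.
number = singular: zero marking, form stays ruraets.
Apply vowel harmony: ruraets → ruraats.

ruraats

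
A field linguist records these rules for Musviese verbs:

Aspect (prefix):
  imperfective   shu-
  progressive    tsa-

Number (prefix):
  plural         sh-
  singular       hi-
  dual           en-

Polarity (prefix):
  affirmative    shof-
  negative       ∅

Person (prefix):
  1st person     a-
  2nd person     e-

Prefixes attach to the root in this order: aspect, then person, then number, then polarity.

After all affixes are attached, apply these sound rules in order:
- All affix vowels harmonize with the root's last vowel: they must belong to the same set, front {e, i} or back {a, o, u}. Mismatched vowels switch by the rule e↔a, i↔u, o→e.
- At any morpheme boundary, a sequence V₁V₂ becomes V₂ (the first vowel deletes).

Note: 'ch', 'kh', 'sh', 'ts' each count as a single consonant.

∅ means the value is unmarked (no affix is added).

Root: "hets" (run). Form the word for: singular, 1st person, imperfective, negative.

Attach aspect imperfective shu- → shuhets.
Attach person 1st person a- → ashuhets.
Attach number singular hi- → hiashuhets.
polarity = negative: zero marking, form stays hiashuhets.
Apply vowel harmony: hiashuhets → hieshihets.
Apply vowel deletion: hieshihets → heshihets.

heshihets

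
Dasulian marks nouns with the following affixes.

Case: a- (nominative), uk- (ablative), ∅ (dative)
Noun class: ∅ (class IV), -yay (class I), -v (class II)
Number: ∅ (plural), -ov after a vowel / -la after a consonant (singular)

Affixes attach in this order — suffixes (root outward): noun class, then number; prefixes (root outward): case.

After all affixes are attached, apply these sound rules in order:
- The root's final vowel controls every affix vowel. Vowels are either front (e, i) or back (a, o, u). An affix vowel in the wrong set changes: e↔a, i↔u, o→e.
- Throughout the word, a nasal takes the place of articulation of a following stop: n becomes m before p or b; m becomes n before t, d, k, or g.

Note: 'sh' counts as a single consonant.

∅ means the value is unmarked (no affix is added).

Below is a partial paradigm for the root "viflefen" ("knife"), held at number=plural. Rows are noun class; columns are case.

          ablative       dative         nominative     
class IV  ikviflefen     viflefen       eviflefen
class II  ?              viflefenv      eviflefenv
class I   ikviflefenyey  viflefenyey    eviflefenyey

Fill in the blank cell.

Attach noun class class II -v → viflefenv.
number = plural: zero marking, form stays viflefenv.
Attach case ablative uk- → ukviflefenv.
Apply vowel harmony: ukviflefenv → ikviflefenv.
Nasal assimilation: no change.

ikviflefenv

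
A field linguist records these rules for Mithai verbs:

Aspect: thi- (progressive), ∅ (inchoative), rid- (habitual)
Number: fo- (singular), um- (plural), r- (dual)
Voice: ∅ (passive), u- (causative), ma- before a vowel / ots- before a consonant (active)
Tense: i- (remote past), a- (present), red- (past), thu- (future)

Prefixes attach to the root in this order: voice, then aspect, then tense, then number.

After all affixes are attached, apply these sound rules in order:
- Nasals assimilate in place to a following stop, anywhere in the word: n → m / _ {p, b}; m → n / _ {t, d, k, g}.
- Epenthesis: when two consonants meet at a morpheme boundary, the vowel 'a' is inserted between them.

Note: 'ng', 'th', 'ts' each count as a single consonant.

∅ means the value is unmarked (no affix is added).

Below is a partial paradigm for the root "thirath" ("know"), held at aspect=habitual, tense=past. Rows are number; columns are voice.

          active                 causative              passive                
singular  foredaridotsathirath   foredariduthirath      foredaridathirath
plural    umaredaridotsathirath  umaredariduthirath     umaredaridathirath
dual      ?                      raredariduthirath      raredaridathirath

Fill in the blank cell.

Attach voice active ots- (before consonant 'th') → otsthirath.
Attach aspect habitual rid- → ridotsthirath.
Attach tense past red- → redridotsthirath.
Attach number dual r- → rredridotsthirath.
Nasal assimilation: no change.
Apply epenthesis: rredridotsthirath → raredaridotsathirath.

raredaridotsathirath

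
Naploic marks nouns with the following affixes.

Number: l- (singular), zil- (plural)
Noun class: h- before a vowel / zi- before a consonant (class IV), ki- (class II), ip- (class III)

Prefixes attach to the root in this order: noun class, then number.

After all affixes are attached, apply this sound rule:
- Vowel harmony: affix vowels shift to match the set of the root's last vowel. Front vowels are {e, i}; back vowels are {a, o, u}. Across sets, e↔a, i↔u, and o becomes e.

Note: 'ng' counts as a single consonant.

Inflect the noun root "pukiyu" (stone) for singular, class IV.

lzupukiyu

Attach noun class class IV zi- (before consonant 'p') → zipukiyu.
Attach number singular l- → lzipukiyu.
Apply vowel harmony: lzipukiyu → lzupukiyu.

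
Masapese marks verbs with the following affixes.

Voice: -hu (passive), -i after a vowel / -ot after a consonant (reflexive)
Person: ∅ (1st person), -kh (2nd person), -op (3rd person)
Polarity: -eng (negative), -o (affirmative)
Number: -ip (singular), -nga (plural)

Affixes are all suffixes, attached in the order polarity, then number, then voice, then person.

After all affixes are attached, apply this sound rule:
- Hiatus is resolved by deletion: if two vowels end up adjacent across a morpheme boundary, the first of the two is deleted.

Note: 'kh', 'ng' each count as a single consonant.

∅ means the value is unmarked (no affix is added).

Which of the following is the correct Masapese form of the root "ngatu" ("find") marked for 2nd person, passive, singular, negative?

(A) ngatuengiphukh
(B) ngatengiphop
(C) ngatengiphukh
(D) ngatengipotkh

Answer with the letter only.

Attach polarity negative -eng → ngatueng.
Attach number singular -ip → ngatuengip.
Attach voice passive -hu → ngatuengiphu.
Attach person 2nd person -kh → ngatuengiphukh.
Apply vowel deletion: ngatuengiphukh → ngatengiphukh.
So the correct form is ngatengiphukh, option (C).
(B) ngatengiphop is wrong: it uses 3rd person instead of 2nd person for person.
(D) ngatengipotkh is wrong: it uses reflexive instead of passive for voice.
(A) ngatuengiphukh is wrong: it fails to apply the sound rule(s).

C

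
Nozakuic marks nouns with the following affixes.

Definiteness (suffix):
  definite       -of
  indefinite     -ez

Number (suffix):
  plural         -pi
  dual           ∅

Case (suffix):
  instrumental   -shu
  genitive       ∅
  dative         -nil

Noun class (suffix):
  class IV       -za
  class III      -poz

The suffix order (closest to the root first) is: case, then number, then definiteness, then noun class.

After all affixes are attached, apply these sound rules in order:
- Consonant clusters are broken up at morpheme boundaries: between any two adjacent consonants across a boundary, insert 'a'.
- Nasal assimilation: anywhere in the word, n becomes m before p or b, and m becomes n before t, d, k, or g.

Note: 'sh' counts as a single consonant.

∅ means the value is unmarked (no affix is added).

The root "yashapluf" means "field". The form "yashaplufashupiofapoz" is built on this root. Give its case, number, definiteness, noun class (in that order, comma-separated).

Segment: yashapluf-shu-pi-of-poz.
case: -shu → instrumental.
number: -pi → plural.
definiteness: -of → definite.
noun class: -poz → class III.

instrumental, plural, definite, class III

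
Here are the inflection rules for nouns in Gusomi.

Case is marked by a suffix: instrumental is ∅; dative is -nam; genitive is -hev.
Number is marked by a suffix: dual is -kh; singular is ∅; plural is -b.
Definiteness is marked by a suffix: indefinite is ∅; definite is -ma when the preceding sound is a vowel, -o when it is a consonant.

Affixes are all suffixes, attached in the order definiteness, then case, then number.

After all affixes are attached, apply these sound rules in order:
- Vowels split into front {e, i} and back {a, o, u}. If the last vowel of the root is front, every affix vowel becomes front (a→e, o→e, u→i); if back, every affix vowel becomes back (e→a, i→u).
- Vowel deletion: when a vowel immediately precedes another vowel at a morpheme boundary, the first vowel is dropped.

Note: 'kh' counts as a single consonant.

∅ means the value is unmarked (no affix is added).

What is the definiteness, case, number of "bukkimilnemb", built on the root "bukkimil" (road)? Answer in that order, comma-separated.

Segment: bukkimil-nam-b.
definiteness: ∅ → indefinite.
case: -nam → dative.
number: -b → plural.

indefinite, dative, plural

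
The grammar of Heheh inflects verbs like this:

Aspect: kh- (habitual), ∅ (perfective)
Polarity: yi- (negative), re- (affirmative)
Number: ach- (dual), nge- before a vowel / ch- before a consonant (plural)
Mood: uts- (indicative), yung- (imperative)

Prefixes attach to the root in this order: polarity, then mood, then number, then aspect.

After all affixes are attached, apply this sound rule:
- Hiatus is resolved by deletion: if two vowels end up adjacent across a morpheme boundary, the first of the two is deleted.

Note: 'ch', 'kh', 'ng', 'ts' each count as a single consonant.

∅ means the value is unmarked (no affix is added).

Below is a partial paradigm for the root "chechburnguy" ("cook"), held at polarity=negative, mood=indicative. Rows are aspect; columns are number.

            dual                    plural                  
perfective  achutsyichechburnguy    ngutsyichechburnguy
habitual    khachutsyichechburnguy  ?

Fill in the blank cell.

Attach polarity negative yi- → yichechburnguy.
Attach mood indicative uts- → utsyichechburnguy.
Attach number plural nge- (before vowel 'u') → ngeutsyichechburnguy.
Attach aspect habitual kh- → khngeutsyichechburnguy.
Apply vowel deletion: khngeutsyichechburnguy → khngutsyichechburnguy.

khngutsyichechburnguy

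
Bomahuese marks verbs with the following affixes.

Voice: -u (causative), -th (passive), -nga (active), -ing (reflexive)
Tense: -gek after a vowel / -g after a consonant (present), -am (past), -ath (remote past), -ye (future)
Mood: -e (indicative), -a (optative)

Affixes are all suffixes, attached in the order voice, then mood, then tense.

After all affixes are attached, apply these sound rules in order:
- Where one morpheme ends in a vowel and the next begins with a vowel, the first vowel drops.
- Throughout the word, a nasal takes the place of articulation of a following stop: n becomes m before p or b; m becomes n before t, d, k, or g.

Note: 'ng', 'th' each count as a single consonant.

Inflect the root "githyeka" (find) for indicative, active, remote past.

Attach voice active -nga → githyekanga.
Attach mood indicative -e → githyekangae.
Attach tense remote past -ath → githyekangaeath.
Apply vowel deletion: githyekangaeath → githyekangath.
Nasal assimilation: no change.

githyekangath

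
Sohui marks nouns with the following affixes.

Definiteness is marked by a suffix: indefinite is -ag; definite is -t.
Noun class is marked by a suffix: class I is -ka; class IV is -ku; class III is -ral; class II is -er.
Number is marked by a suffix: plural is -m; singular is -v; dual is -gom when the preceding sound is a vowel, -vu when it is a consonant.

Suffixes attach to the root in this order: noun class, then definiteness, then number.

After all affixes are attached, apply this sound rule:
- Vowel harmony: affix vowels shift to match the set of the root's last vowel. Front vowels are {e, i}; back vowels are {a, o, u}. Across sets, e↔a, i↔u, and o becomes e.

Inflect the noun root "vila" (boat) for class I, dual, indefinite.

Attach noun class class I -ka → vilaka.
Attach definiteness indefinite -ag → vilakaag.
Attach number dual -vu (after consonant 'g') → vilakaagvu.
Vowel harmony: no change.

vilakaagvu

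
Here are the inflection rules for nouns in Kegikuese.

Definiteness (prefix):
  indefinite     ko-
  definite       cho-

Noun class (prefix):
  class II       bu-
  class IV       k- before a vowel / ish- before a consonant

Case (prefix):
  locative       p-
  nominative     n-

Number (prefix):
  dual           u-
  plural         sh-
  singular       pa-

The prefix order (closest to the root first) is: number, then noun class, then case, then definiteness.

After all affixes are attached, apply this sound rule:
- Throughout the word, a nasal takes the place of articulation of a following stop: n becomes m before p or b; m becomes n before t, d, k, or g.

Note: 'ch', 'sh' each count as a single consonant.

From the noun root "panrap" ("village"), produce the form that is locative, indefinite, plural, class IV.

kopishshpanrap

Attach number plural sh- → shpanrap.
Attach noun class class IV ish- (before consonant 'sh') → ishshpanrap.
Attach case locative p- → pishshpanrap.
Attach definiteness indefinite ko- → kopishshpanrap.
Nasal assimilation: no change.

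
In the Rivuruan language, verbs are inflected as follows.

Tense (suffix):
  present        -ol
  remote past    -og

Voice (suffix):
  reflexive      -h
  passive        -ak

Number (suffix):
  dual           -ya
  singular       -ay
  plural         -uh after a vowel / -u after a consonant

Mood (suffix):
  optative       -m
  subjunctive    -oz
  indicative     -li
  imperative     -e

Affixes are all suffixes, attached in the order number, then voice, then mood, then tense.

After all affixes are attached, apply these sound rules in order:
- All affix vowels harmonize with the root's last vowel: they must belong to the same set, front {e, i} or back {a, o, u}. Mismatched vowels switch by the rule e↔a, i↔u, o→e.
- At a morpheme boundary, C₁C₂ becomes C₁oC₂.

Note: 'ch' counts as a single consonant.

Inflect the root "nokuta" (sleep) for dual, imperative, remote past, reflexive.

Attach number dual -ya → nokutaya.
Attach voice reflexive -h → nokutayah.
Attach mood imperative -e → nokutayahe.
Attach tense remote past -og → nokutayaheog.
Apply vowel harmony: nokutayaheog → nokutayahaog.
Epenthesis: no change.

nokutayahaog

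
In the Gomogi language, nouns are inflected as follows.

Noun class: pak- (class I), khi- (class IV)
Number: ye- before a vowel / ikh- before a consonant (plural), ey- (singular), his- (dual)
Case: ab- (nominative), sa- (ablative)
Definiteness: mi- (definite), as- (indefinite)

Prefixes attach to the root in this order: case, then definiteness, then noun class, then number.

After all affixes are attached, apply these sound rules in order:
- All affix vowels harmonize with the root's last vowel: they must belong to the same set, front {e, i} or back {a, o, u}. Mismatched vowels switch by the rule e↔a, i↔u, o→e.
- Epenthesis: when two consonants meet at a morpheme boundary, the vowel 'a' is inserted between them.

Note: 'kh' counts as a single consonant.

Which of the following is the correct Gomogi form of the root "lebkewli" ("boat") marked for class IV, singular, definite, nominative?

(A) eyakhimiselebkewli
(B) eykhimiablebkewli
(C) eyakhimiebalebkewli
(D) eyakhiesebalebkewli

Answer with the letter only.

C

Attach case nominative ab- → ablebkewli.
Attach definiteness definite mi- → miablebkewli.
Attach noun class class IV khi- → khimiablebkewli.
Attach number singular ey- → eykhimiablebkewli.
Apply vowel harmony: eykhimiablebkewli → eykhimieblebkewli.
Apply epenthesis: eykhimieblebkewli → eyakhimiebalebkewli.
So the correct form is eyakhimiebalebkewli, option (C).
(A) eyakhimiselebkewli is wrong: it uses ablative instead of nominative for case.
(D) eyakhiesebalebkewli is wrong: it uses indefinite instead of definite for definiteness.
(B) eykhimiablebkewli is wrong: it fails to apply the sound rule(s).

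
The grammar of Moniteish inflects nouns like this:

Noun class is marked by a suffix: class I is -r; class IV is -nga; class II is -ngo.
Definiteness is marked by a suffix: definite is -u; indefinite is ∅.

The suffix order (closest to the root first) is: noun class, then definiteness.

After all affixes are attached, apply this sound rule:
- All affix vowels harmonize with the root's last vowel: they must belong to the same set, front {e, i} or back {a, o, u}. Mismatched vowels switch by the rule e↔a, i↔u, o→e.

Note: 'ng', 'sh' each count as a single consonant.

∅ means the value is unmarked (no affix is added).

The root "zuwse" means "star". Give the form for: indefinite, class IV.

zuwsenge

Attach noun class class IV -nga → zuwsenga.
definiteness = indefinite: zero marking, form stays zuwsenga.
Apply vowel harmony: zuwsenga → zuwsenge.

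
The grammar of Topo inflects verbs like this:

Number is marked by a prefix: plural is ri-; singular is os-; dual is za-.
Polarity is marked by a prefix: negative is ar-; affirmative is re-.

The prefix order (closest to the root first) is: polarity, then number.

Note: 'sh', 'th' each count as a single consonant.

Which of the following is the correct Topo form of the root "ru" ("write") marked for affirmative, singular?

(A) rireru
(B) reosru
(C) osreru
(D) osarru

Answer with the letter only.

C

Attach polarity affirmative re- → reru.
Attach number singular os- → osreru.
So the correct form is osreru, option (C).
(D) osarru is wrong: it uses negative instead of affirmative for polarity.
(B) reosru is wrong: it has the affixes in the wrong order.
(A) rireru is wrong: it uses plural instead of singular for number.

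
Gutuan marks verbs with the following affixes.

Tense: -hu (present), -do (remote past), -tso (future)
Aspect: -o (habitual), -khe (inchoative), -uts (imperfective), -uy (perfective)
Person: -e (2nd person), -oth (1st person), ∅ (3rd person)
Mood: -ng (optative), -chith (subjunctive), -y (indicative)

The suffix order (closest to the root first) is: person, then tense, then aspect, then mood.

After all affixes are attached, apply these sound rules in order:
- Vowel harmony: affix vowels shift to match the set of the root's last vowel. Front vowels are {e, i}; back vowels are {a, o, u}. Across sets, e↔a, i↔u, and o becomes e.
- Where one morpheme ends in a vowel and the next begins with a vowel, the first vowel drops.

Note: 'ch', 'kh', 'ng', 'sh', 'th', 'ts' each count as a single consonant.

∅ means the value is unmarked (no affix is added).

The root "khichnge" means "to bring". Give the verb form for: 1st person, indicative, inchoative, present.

khichngethhikhey

Attach person 1st person -oth → khichngeoth.
Attach tense present -hu → khichngeothhu.
Attach aspect inchoative -khe → khichngeothhukhe.
Attach mood indicative -y → khichngeothhukhey.
Apply vowel harmony: khichngeothhukhey → khichngeethhikhey.
Apply vowel deletion: khichngeethhikhey → khichngethhikhey.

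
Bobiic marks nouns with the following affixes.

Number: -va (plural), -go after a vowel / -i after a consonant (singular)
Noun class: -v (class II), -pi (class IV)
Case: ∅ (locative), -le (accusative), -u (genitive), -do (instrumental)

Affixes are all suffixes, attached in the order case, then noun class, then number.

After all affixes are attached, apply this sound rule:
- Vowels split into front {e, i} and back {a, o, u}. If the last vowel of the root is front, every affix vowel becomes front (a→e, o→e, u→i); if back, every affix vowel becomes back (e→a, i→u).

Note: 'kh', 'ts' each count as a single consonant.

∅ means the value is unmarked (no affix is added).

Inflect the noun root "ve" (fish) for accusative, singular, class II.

velevi

Attach case accusative -le → vele.
Attach noun class class II -v → velev.
Attach number singular -i (after consonant 'v') → velevi.
Vowel harmony: no change.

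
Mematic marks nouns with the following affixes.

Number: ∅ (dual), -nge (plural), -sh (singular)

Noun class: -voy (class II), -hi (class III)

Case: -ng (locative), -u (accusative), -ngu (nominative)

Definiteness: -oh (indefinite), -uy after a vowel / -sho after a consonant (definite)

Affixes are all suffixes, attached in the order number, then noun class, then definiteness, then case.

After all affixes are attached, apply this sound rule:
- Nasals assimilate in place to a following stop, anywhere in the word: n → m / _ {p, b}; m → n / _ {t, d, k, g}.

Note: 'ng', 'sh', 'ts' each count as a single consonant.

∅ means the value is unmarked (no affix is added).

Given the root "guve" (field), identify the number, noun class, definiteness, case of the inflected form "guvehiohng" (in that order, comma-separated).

Segment: guve-hi-oh-ng.
number: ∅ → dual.
noun class: -hi → class III.
definiteness: -oh → indefinite.
case: -ng → locative.

dual, class III, indefinite, locative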